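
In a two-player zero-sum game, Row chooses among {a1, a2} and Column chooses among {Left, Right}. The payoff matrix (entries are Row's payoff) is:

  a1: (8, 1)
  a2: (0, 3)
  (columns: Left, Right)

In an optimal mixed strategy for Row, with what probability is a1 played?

3/10

Row minima: a1 → 1, a2 → 0; maximin = 1.
Column maxima: Left → 8, Right → 3; minimax = 3.
1 ≠ 3, so there is no saddle point; optimal play is mixed.
Let Row play a1 with probability p. Expected payoff against Left: 8p + 0(1−p) = 8p; against Right: 1p + 3(1−p) = −2p + 3.
Setting these equal: 8p = −2p + 3 ⇒ 10p = 3 ⇒ p = 3/10, and the value is (8)·(3/10) = 12/5.
For Column: with q = P(Left), equating a1's and a2's payoffs gives 7q + 1 = −3q + 3 ⇒ q = 1/5.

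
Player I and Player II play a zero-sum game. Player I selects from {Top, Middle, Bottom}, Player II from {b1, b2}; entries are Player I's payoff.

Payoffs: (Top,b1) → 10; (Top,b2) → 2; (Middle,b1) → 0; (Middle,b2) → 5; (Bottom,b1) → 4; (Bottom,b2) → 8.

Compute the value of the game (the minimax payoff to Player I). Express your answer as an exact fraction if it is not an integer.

6

Row minima: Top → 2, Middle → 0, Bottom → 4; maximin = 4.
Column maxima: b1 → 10, b2 → 8; minimax = 8.
4 ≠ 8, so there is no saddle point; optimal play is mixed.
Middle is strictly dominated by Bottom, so Player I never plays it.
On the remaining 2×2 (Top, Bottom vs b1, b2):
Let Player I play Top with probability p. Expected payoff against b1: 10p + 4(1−p) = 6p + 4; against b2: 2p + 8(1−p) = −6p + 8.
Setting these equal: 6p + 4 = −6p + 8 ⇒ 12p = 4 ⇒ p = 1/3, and the value is (6)·(1/3) + 4 = 6.
For Player II: with q = P(b1), equating Top's and Bottom's payoffs gives 8q + 2 = −4q + 8 ⇒ q = 1/2.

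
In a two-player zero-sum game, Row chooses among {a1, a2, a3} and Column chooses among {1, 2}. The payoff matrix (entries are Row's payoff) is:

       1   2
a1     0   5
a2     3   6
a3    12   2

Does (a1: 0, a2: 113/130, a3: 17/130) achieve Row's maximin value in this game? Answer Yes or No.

No

Against 1 this mix gives (113/130)·3 + (17/130)·12 = 543/130.
Against 2 this mix gives (113/130)·6 + (17/130)·2 = 356/65.
Column will play 1, holding Row to 543/130. Shifting weight toward the row that does better against 1 would raise this floor (the equalizing mix achieves 66/13 against both 1 and 2), so the proposed strategy is not optimal.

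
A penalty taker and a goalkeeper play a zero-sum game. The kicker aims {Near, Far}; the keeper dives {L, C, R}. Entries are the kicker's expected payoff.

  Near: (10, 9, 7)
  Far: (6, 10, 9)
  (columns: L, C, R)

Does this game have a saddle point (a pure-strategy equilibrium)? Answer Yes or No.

No

Row minima: Near → 7, Far → 6; maximin = 7.
Column maxima: L → 10, C → 10, R → 9; minimax = 9.
7 ≠ 9, so no pure-strategy equilibrium exists.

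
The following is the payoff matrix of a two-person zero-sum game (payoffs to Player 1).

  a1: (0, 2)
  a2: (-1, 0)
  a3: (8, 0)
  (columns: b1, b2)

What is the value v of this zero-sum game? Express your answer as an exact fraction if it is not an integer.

8/5

Row minima: a1 → 0, a2 → -1, a3 → 0; maximin = 0.
Column maxima: b1 → 8, b2 → 2; minimax = 2.
0 ≠ 2, so there is no saddle point; optimal play is mixed.
a2 is strictly dominated by a1, so Player 1 never plays it.
On the remaining 2×2 (a1, a3 vs b1, b2):
Let Player 1 play a1 with probability p. Expected payoff against b1: 0p + 8(1−p) = −8p + 8; against b2: 2p + 0(1−p) = 2p.
Setting these equal: −8p + 8 = 2p ⇒ −10p = -8 ⇒ p = 4/5, and the value is (-8)·(4/5) + 8 = 8/5.
For Player 2: with q = P(b1), equating a1's and a3's payoffs gives −2q + 2 = 8q ⇒ q = 1/5.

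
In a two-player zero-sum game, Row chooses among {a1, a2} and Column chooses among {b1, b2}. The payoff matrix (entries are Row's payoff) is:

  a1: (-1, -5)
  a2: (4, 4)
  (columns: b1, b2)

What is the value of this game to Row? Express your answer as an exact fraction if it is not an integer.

Row minima: a1 → -5, a2 → 4; maximin = 4.
Column maxima: b1 → 4, b2 → 4; minimax = 4.
Since maximin = minimax = 4, there is a saddle point and the value is 4.

4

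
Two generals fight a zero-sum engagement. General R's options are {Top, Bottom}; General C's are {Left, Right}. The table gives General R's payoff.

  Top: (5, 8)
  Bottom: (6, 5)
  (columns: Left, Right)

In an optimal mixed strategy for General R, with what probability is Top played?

1/4

Row minima: Top → 5, Bottom → 5; maximin = 5.
Column maxima: Left → 6, Right → 8; minimax = 6.
5 ≠ 6, so there is no saddle point; optimal play is mixed.
Let General R play Top with probability p. Expected payoff against Left: 5p + 6(1−p) = −p + 6; against Right: 8p + 5(1−p) = 3p + 5.
Setting these equal: −p + 6 = 3p + 5 ⇒ −4p = -1 ⇒ p = 1/4, and the value is (-1)·(1/4) + 6 = 23/4.
For General C: with q = P(Left), equating Top's and Bottom's payoffs gives −3q + 8 = q + 5 ⇒ q = 3/4.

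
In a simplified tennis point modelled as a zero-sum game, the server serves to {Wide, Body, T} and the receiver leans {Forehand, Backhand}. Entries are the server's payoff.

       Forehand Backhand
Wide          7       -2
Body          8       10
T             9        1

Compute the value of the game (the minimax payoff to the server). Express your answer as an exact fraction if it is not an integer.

Row minima: Wide → -2, Body → 8, T → 1; maximin = 8.
Column maxima: Forehand → 9, Backhand → 10; minimax = 9.
8 ≠ 9, so there is no saddle point; optimal play is mixed.
Wide is strictly dominated by Body, so the server never plays it.
On the remaining 2×2 (Body, T vs Forehand, Backhand):
Let the server play Body with probability p. Expected payoff against Forehand: 8p + 9(1−p) = −p + 9; against Backhand: 10p + 1(1−p) = 9p + 1.
Setting these equal: −p + 9 = 9p + 1 ⇒ −10p = -8 ⇒ p = 4/5, and the value is (-1)·(4/5) + 9 = 41/5.
For the receiver: with q = P(Forehand), equating Body's and T's payoffs gives −2q + 10 = 8q + 1 ⇒ q = 9/10.

41/5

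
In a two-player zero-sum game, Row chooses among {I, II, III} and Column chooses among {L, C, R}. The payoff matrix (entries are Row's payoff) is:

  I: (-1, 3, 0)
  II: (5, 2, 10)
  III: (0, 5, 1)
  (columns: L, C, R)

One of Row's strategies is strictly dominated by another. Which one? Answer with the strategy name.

III gives a strictly higher payoff than I against every column: 0 > -1, 5 > 3, 1 > 0.
So I is strictly dominated and Row never plays it.

I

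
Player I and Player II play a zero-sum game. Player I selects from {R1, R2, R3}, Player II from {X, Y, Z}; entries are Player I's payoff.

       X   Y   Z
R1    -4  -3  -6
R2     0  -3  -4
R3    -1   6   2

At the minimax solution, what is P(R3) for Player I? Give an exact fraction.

Row minima: R1 → -6, R2 → -4, R3 → -1; maximin = -1.
Column maxima: X → 0, Y → 6, Z → 2; minimax = 0.
-1 ≠ 0, so there is no saddle point; optimal play is mixed.
R1 is strictly dominated by R3, so Player I never plays it.
Y is strictly dominated by Z (it gives Player I strictly more in every row), so Player II never plays it.
On the remaining 2×2 (R2, R3 vs X, Z):
Let Player I play R2 with probability p. Expected payoff against X: 0p + (-1)(1−p) = p − 1; against Z: (-4)p + 2(1−p) = −6p + 2.
Setting these equal: p − 1 = −6p + 2 ⇒ 7p = 3 ⇒ p = 3/7, and the value is (1)·(3/7) − 1 = -4/7.
For Player II: with q = P(X), equating R2's and R3's payoffs gives 4q − 4 = −3q + 2 ⇒ q = 6/7.

4/7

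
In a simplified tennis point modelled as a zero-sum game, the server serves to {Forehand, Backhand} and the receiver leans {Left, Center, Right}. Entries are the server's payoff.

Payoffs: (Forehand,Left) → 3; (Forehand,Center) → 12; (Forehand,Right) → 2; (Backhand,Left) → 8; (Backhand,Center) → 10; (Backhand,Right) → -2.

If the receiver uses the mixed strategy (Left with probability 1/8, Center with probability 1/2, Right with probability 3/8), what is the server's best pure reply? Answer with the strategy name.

Expected payoff of Forehand: (1/8)·3 + (1/2)·12 + (3/8)·2 = 57/8.
Expected payoff of Backhand: (1/8)·8 + (1/2)·10 + (3/8)·(-2) = 21/4.
The largest is 57/8, so the server's best response is Forehand.

Forehand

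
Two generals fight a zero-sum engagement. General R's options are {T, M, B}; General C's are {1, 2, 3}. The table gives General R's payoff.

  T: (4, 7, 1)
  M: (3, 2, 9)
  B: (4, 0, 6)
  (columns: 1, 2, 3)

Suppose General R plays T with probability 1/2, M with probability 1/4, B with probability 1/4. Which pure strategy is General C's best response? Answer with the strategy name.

1

If General C plays 1, General R's expected payoff is (1/2)·4 + (1/4)·3 + (1/4)·4 = 15/4.
If General C plays 2, General R's expected payoff is (1/2)·7 + (1/4)·2 + (1/4)·0 = 4.
If General C plays 3, General R's expected payoff is (1/2)·1 + (1/4)·9 + (1/4)·6 = 17/4.
General C minimizes General R's payoff; the smallest is 15/4, so the best response is 1.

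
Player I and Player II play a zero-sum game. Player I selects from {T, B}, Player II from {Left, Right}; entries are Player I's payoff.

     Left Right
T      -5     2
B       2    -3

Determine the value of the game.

-11/12

Row minima: T → -5, B → -3; maximin = -3.
Column maxima: Left → 2, Right → 2; minimax = 2.
-3 ≠ 2, so there is no saddle point; optimal play is mixed.
Let Player I play T with probability p. Expected payoff against Left: (-5)p + 2(1−p) = −7p + 2; against Right: 2p + (-3)(1−p) = 5p − 3.
Setting these equal: −7p + 2 = 5p − 3 ⇒ −12p = -5 ⇒ p = 5/12, and the value is (-7)·(5/12) + 2 = -11/12.
For Player II: with q = P(Left), equating T's and B's payoffs gives −7q + 2 = 5q − 3 ⇒ q = 5/12.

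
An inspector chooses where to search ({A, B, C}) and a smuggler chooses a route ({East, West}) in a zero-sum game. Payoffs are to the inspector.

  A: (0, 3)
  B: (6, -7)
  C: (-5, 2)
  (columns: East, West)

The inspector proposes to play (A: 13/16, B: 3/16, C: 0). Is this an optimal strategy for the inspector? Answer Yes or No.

Against East this mix gives (13/16)·0 + (3/16)·6 = 9/8.
Against West this mix gives (13/16)·3 + (3/16)·(-7) = 9/8.
All of the smuggler's active replies (East, West) yield 9/8, and no column does worse for the inspector. The mix makes the smuggler indifferent and guarantees 9/8, so it is optimal.

Yes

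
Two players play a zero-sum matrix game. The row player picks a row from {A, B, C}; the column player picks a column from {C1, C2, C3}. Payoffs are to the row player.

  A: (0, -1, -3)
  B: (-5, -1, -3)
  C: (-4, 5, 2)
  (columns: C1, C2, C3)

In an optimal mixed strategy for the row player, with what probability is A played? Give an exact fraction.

Row minima: A → -3, B → -5, C → -4; maximin = -3.
Column maxima: C1 → 0, C2 → 5, C3 → 2; minimax = 0.
-3 ≠ 0, so there is no saddle point; optimal play is mixed.
B is strictly dominated by C, so the row player never plays it.
C2 is strictly dominated by C3 (it gives the row player strictly more in every row), so the column player never plays it.
On the remaining 2×2 (A, C vs C1, C3):
Let the row player play A with probability p. Expected payoff against C1: 0p + (-4)(1−p) = 4p − 4; against C3: (-3)p + 2(1−p) = −5p + 2.
Setting these equal: 4p − 4 = −5p + 2 ⇒ 9p = 6 ⇒ p = 2/3, and the value is (4)·(2/3) − 4 = -4/3.
For the column player: with q = P(C1), equating A's and C's payoffs gives 3q − 3 = −6q + 2 ⇒ q = 5/9.

2/3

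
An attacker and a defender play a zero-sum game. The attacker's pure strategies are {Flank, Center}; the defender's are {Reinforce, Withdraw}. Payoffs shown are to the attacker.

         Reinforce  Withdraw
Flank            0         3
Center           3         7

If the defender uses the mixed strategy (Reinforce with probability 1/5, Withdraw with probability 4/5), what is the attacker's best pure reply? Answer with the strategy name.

Center

Expected payoff of Flank: (1/5)·0 + (4/5)·3 = 12/5.
Expected payoff of Center: (1/5)·3 + (4/5)·7 = 31/5.
The largest is 31/5, so the attacker's best response is Center.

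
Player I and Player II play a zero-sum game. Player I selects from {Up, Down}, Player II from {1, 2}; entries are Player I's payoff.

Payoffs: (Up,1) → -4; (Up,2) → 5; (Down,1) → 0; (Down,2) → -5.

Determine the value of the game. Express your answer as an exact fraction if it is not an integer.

-10/7

Row minima: Up → -4, Down → -5; maximin = -4.
Column maxima: 1 → 0, 2 → 5; minimax = 0.
-4 ≠ 0, so there is no saddle point; optimal play is mixed.
Let Player I play Up with probability p. Expected payoff against 1: (-4)p + 0(1−p) = −4p; against 2: 5p + (-5)(1−p) = 10p − 5.
Setting these equal: −4p = 10p − 5 ⇒ −14p = -5 ⇒ p = 5/14, and the value is (-4)·(5/14) = -10/7.
For Player II: with q = P(1), equating Up's and Down's payoffs gives −9q + 5 = 5q − 5 ⇒ q = 5/7.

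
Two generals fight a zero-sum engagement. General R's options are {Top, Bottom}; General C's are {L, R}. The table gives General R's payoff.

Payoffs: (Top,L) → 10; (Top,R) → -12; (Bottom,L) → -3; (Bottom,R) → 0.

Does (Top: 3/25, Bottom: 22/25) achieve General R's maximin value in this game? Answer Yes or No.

Yes

Against L this mix gives (3/25)·10 + (22/25)·(-3) = -36/25.
Against R this mix gives (3/25)·(-12) + (22/25)·0 = -36/25.
All of General C's active replies (L, R) yield -36/25, and no column does worse for General R. The mix makes General C indifferent and guarantees -36/25, so it is optimal.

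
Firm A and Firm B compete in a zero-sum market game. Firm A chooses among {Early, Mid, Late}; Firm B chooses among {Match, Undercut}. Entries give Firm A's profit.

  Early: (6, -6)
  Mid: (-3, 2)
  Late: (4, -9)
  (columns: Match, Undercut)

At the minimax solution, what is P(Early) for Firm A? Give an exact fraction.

Row minima: Early → -6, Mid → -3, Late → -9; maximin = -3.
Column maxima: Match → 6, Undercut → 2; minimax = 2.
-3 ≠ 2, so there is no saddle point; optimal play is mixed.
Late is strictly dominated by Early, so Firm A never plays it.
On the remaining 2×2 (Early, Mid vs Match, Undercut):
Let Firm A play Early with probability p. Expected payoff against Match: 6p + (-3)(1−p) = 9p − 3; against Undercut: (-6)p + 2(1−p) = −8p + 2.
Setting these equal: 9p − 3 = −8p + 2 ⇒ 17p = 5 ⇒ p = 5/17, and the value is (9)·(5/17) − 3 = -6/17.
For Firm B: with q = P(Match), equating Early's and Mid's payoffs gives 12q − 6 = −5q + 2 ⇒ q = 8/17.

5/17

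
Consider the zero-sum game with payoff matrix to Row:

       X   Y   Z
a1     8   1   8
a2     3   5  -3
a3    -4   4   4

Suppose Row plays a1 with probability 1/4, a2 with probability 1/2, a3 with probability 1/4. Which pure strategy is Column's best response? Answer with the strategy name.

Z

If Column plays X, Row's expected payoff is (1/4)·8 + (1/2)·3 + (1/4)·(-4) = 5/2.
If Column plays Y, Row's expected payoff is (1/4)·1 + (1/2)·5 + (1/4)·4 = 15/4.
If Column plays Z, Row's expected payoff is (1/4)·8 + (1/2)·(-3) + (1/4)·4 = 3/2.
Column minimizes Row's payoff; the smallest is 3/2, so the best response is Z.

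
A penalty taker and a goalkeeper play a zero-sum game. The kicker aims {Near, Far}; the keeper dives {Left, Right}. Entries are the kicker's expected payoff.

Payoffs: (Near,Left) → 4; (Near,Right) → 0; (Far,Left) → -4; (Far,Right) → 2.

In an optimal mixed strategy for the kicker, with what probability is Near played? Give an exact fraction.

Row minima: Near → 0, Far → -4; maximin = 0.
Column maxima: Left → 4, Right → 2; minimax = 2.
0 ≠ 2, so there is no saddle point; optimal play is mixed.
Let the kicker play Near with probability p. Expected payoff against Left: 4p + (-4)(1−p) = 8p − 4; against Right: 0p + 2(1−p) = −2p + 2.
Setting these equal: 8p − 4 = −2p + 2 ⇒ 10p = 6 ⇒ p = 3/5, and the value is (8)·(3/5) − 4 = 4/5.
For the keeper: with q = P(Left), equating Near's and Far's payoffs gives 4q = −6q + 2 ⇒ q = 1/5.

3/5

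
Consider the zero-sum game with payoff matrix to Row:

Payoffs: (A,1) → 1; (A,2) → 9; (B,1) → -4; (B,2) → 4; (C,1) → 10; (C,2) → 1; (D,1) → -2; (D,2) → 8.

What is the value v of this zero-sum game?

89/17

Row minima: A → 1, B → -4, C → 1, D → -2; maximin = 1.
Column maxima: 1 → 10, 2 → 9; minimax = 9.
1 ≠ 9, so there is no saddle point; optimal play is mixed.
B is strictly dominated by A, so Row never plays it.
D is strictly dominated by A, so Row never plays it.
On the remaining 2×2 (A, C vs 1, 2):
Let Row play A with probability p. Expected payoff against 1: 1p + 10(1−p) = −9p + 10; against 2: 9p + 1(1−p) = 8p + 1.
Setting these equal: −9p + 10 = 8p + 1 ⇒ −17p = -9 ⇒ p = 9/17, and the value is (-9)·(9/17) + 10 = 89/17.
For Column: with q = P(1), equating A's and C's payoffs gives −8q + 9 = 9q + 1 ⇒ q = 8/17.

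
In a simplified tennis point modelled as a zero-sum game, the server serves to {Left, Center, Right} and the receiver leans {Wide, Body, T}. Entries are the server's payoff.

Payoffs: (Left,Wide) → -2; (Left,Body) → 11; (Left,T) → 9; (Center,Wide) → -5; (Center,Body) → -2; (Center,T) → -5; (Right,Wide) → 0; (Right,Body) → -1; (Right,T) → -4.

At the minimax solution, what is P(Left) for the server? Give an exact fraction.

4/15

Row minima: Left → -2, Center → -5, Right → -4; maximin = -2.
Column maxima: Wide → 0, Body → 11, T → 9; minimax = 0.
-2 ≠ 0, so there is no saddle point; optimal play is mixed.
Center is strictly dominated by Left, so the server never plays it.
Body is strictly dominated by T (it gives the server strictly more in every row), so the receiver never plays it.
On the remaining 2×2 (Left, Right vs Wide, T):
Let the server play Left with probability p. Expected payoff against Wide: (-2)p + 0(1−p) = −2p; against T: 9p + (-4)(1−p) = 13p − 4.
Setting these equal: −2p = 13p − 4 ⇒ −15p = -4 ⇒ p = 4/15, and the value is (-2)·(4/15) = -8/15.
For the receiver: with q = P(Wide), equating Left's and Right's payoffs gives −11q + 9 = 4q − 4 ⇒ q = 13/15.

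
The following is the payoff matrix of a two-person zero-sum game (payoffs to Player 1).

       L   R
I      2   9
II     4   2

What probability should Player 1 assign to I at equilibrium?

Row minima: I → 2, II → 2; maximin = 2.
Column maxima: L → 4, R → 9; minimax = 4.
2 ≠ 4, so there is no saddle point; optimal play is mixed.
Let Player 1 play I with probability p. Expected payoff against L: 2p + 4(1−p) = −2p + 4; against R: 9p + 2(1−p) = 7p + 2.
Setting these equal: −2p + 4 = 7p + 2 ⇒ −9p = -2 ⇒ p = 2/9, and the value is (-2)·(2/9) + 4 = 32/9.
For Player 2: with q = P(L), equating I's and II's payoffs gives −7q + 9 = 2q + 2 ⇒ q = 7/9.

2/9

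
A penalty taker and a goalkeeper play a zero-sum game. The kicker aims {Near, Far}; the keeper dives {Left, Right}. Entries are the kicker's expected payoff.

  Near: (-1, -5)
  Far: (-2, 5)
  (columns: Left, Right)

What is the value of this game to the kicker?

Row minima: Near → -5, Far → -2; maximin = -2.
Column maxima: Left → -1, Right → 5; minimax = -1.
-2 ≠ -1, so there is no saddle point; optimal play is mixed.
Let the kicker play Near with probability p. Expected payoff against Left: (-1)p + (-2)(1−p) = p − 2; against Right: (-5)p + 5(1−p) = −10p + 5.
Setting these equal: p − 2 = −10p + 5 ⇒ 11p = 7 ⇒ p = 7/11, and the value is (1)·(7/11) − 2 = -15/11.
For the keeper: with q = P(Left), equating Near's and Far's payoffs gives 4q − 5 = −7q + 5 ⇒ q = 10/11.

-15/11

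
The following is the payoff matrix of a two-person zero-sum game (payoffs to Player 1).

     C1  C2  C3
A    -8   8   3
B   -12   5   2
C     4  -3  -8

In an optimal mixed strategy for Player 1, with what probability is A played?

Row minima: A → -8, B → -12, C → -8; maximin = -8.
Column maxima: C1 → 4, C2 → 8, C3 → 3; minimax = 3.
-8 ≠ 3, so there is no saddle point; optimal play is mixed.
B is strictly dominated by A, so Player 1 never plays it.
C2 is strictly dominated by C3 (it gives Player 1 strictly more in every row), so Player 2 never plays it.
On the remaining 2×2 (A, C vs C1, C3):
Let Player 1 play A with probability p. Expected payoff against C1: (-8)p + 4(1−p) = −12p + 4; against C3: 3p + (-8)(1−p) = 11p − 8.
Setting these equal: −12p + 4 = 11p − 8 ⇒ −23p = -12 ⇒ p = 12/23, and the value is (-12)·(12/23) + 4 = -52/23.
For Player 2: with q = P(C1), equating A's and C's payoffs gives −11q + 3 = 12q − 8 ⇒ q = 11/23.

12/23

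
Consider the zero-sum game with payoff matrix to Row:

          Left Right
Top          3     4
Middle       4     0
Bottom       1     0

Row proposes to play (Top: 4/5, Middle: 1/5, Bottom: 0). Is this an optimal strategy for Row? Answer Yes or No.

Yes

Against Left this mix gives (4/5)·3 + (1/5)·4 = 16/5.
Against Right this mix gives (4/5)·4 + (1/5)·0 = 16/5.
All of Column's active replies (Left, Right) yield 16/5, and no column does worse for Row. The mix makes Column indifferent and guarantees 16/5, so it is optimal.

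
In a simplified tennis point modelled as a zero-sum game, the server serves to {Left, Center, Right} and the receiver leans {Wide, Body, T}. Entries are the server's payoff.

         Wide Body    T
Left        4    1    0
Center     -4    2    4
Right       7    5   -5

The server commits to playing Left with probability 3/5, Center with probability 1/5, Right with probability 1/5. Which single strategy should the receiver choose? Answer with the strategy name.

If the receiver plays Wide, the server's expected payoff is (3/5)·4 + (1/5)·(-4) + (1/5)·7 = 3.
If the receiver plays Body, the server's expected payoff is (3/5)·1 + (1/5)·2 + (1/5)·5 = 2.
If the receiver plays T, the server's expected payoff is (3/5)·0 + (1/5)·4 + (1/5)·(-5) = -1/5.
The receiver minimizes the server's payoff; the smallest is -1/5, so the best response is T.

T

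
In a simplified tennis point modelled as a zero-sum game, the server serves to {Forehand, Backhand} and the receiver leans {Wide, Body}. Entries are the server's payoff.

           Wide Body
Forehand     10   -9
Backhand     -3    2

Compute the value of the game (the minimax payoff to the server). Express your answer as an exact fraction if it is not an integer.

-7/24

Row minima: Forehand → -9, Backhand → -3; maximin = -3.
Column maxima: Wide → 10, Body → 2; minimax = 2.
-3 ≠ 2, so there is no saddle point; optimal play is mixed.
Let the server play Forehand with probability p. Expected payoff against Wide: 10p + (-3)(1−p) = 13p − 3; against Body: (-9)p + 2(1−p) = −11p + 2.
Setting these equal: 13p − 3 = −11p + 2 ⇒ 24p = 5 ⇒ p = 5/24, and the value is (13)·(5/24) − 3 = -7/24.
For the receiver: with q = P(Wide), equating Forehand's and Backhand's payoffs gives 19q − 9 = −5q + 2 ⇒ q = 11/24.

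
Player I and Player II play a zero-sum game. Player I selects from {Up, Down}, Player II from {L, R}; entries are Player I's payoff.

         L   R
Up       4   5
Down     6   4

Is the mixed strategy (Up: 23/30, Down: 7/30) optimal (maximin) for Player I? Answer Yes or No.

No

Against L this mix gives (23/30)·4 + (7/30)·6 = 67/15.
Against R this mix gives (23/30)·5 + (7/30)·4 = 143/30.
Player II will play L, holding Player I to 67/15. Shifting weight toward the row that does better against L would raise this floor (the equalizing mix achieves 14/3 against both L and R), so the proposed strategy is not optimal.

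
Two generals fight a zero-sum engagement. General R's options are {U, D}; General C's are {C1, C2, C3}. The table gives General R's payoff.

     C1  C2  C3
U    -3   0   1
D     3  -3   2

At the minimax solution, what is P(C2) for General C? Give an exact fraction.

Row minima: U → -3, D → -3; maximin = -3.
Column maxima: C1 → 3, C2 → 0, C3 → 2; minimax = 0.
-3 ≠ 0, so there is no saddle point; optimal play is mixed.
C3 is strictly dominated by C2 (it gives General R strictly more in every row), so General C never plays it.
On the remaining 2×2 (U, D vs C1, C2):
Let General R play U with probability p. Expected payoff against C1: (-3)p + 3(1−p) = −6p + 3; against C2: 0p + (-3)(1−p) = 3p − 3.
Setting these equal: −6p + 3 = 3p − 3 ⇒ −9p = -6 ⇒ p = 2/3, and the value is (-6)·(2/3) + 3 = -1.
For General C: with q = P(C1), equating U's and D's payoffs gives −3q = 6q − 3 ⇒ q = 1/3.

2/3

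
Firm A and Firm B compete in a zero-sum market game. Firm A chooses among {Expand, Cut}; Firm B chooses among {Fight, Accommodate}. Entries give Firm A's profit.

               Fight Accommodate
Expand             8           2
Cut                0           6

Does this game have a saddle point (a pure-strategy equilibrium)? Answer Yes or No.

No

Row minima: Expand → 2, Cut → 0; maximin = 2.
Column maxima: Fight → 8, Accommodate → 6; minimax = 6.
2 ≠ 6, so no pure-strategy equilibrium exists.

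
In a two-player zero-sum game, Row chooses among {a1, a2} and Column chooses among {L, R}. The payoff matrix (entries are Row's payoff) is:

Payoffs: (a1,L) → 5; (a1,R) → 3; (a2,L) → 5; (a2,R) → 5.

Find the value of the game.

Row minima: a1 → 3, a2 → 5; maximin = 5.
Column maxima: L → 5, R → 5; minimax = 5.
Since maximin = minimax = 5, there is a saddle point and the value is 5.

5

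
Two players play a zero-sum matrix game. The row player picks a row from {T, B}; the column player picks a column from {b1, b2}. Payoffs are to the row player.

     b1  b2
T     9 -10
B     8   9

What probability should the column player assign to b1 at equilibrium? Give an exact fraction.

19/20

Row minima: T → -10, B → 8; maximin = 8.
Column maxima: b1 → 9, b2 → 9; minimax = 9.
8 ≠ 9, so there is no saddle point; optimal play is mixed.
Let the row player play T with probability p. Expected payoff against b1: 9p + 8(1−p) = p + 8; against b2: (-10)p + 9(1−p) = −19p + 9.
Setting these equal: p + 8 = −19p + 9 ⇒ 20p = 1 ⇒ p = 1/20, and the value is (1)·(1/20) + 8 = 161/20.
For the column player: with q = P(b1), equating T's and B's payoffs gives 19q − 10 = −q + 9 ⇒ q = 19/20.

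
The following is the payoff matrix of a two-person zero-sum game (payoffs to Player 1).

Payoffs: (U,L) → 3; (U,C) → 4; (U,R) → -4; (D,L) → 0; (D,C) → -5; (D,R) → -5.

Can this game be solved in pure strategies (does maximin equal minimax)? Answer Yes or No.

Row minima: U → -4, D → -5; maximin = -4.
Column maxima: L → 3, C → 4, R → -4; minimax = -4.
maximin = minimax = -4, so a saddle point exists.

Yes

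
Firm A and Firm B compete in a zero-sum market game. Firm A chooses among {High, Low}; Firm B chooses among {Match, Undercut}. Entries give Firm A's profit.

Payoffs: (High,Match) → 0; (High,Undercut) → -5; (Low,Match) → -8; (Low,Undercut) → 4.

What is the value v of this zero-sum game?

-40/17

Row minima: High → -5, Low → -8; maximin = -5.
Column maxima: Match → 0, Undercut → 4; minimax = 0.
-5 ≠ 0, so there is no saddle point; optimal play is mixed.
Let Firm A play High with probability p. Expected payoff against Match: 0p + (-8)(1−p) = 8p − 8; against Undercut: (-5)p + 4(1−p) = −9p + 4.
Setting these equal: 8p − 8 = −9p + 4 ⇒ 17p = 12 ⇒ p = 12/17, and the value is (8)·(12/17) − 8 = -40/17.
For Firm B: with q = P(Match), equating High's and Low's payoffs gives 5q − 5 = −12q + 4 ⇒ q = 9/17.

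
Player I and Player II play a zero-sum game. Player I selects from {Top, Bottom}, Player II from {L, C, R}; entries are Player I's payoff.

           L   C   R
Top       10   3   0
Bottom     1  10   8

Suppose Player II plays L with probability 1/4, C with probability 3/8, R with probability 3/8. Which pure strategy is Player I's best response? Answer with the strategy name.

Bottom

Expected payoff of Top: (1/4)·10 + (3/8)·3 + (3/8)·0 = 29/8.
Expected payoff of Bottom: (1/4)·1 + (3/8)·10 + (3/8)·8 = 7.
The largest is 7, so Player I's best response is Bottom.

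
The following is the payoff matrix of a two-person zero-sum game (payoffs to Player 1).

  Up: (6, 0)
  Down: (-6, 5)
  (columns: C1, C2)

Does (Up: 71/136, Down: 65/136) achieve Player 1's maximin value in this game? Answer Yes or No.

No

Against C1 this mix gives (71/136)·6 + (65/136)·(-6) = 9/34.
Against C2 this mix gives (71/136)·0 + (65/136)·5 = 325/136.
Player 2 will play C1, holding Player 1 to 9/34. Shifting weight toward the row that does better against C1 would raise this floor (the equalizing mix achieves 30/17 against both C1 and C2), so the proposed strategy is not optimal.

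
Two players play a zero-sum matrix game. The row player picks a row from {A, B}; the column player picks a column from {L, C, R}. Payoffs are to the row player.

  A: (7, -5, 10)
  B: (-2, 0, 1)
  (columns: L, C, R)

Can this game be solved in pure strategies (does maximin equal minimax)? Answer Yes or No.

No

Row minima: A → -5, B → -2; maximin = -2.
Column maxima: L → 7, C → 0, R → 10; minimax = 0.
-2 ≠ 0, so no pure-strategy equilibrium exists.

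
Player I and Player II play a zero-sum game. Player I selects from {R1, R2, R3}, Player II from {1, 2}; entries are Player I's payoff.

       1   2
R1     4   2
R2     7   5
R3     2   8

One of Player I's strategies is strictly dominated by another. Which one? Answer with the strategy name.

R2 gives a strictly higher payoff than R1 against every column: 7 > 4, 5 > 2.
So R1 is strictly dominated and Player I never plays it.

R1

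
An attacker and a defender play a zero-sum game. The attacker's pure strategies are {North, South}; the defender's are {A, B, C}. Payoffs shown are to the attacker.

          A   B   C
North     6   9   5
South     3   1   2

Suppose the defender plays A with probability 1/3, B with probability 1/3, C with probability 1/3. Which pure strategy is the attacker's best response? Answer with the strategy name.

Expected payoff of North: (1/3)·6 + (1/3)·9 + (1/3)·5 = 20/3.
Expected payoff of South: (1/3)·3 + (1/3)·1 + (1/3)·2 = 2.
The largest is 20/3, so the attacker's best response is North.

North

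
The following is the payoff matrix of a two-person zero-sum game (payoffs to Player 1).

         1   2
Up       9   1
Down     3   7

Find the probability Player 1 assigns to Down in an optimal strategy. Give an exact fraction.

2/3

Row minima: Up → 1, Down → 3; maximin = 3.
Column maxima: 1 → 9, 2 → 7; minimax = 7.
3 ≠ 7, so there is no saddle point; optimal play is mixed.
Let Player 1 play Up with probability p. Expected payoff against 1: 9p + 3(1−p) = 6p + 3; against 2: 1p + 7(1−p) = −6p + 7.
Setting these equal: 6p + 3 = −6p + 7 ⇒ 12p = 4 ⇒ p = 1/3, and the value is (6)·(1/3) + 3 = 5.
For Player 2: with q = P(1), equating Up's and Down's payoffs gives 8q + 1 = −4q + 7 ⇒ q = 1/2.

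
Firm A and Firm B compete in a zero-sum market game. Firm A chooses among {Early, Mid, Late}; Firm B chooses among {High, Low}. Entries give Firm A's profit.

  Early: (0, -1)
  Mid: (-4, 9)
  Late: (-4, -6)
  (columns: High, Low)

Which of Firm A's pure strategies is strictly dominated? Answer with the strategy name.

Late

Early gives a strictly higher payoff than Late against every column: 0 > -4, -1 > -6.
So Late is strictly dominated and Firm A never plays it.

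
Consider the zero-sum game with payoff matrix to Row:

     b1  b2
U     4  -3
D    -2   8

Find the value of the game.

26/17

Row minima: U → -3, D → -2; maximin = -2.
Column maxima: b1 → 4, b2 → 8; minimax = 4.
-2 ≠ 4, so there is no saddle point; optimal play is mixed.
Let Row play U with probability p. Expected payoff against b1: 4p + (-2)(1−p) = 6p − 2; against b2: (-3)p + 8(1−p) = −11p + 8.
Setting these equal: 6p − 2 = −11p + 8 ⇒ 17p = 10 ⇒ p = 10/17, and the value is (6)·(10/17) − 2 = 26/17.
For Column: with q = P(b1), equating U's and D's payoffs gives 7q − 3 = −10q + 8 ⇒ q = 11/17.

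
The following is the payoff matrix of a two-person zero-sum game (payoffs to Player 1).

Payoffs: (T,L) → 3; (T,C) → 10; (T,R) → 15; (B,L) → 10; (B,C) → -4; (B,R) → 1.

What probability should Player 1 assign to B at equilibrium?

Row minima: T → 3, B → -4; maximin = 3.
Column maxima: L → 10, C → 10, R → 15; minimax = 10.
3 ≠ 10, so there is no saddle point; optimal play is mixed.
R is strictly dominated by C (it gives Player 1 strictly more in every row), so Player 2 never plays it.
On the remaining 2×2 (T, B vs L, C):
Let Player 1 play T with probability p. Expected payoff against L: 3p + 10(1−p) = −7p + 10; against C: 10p + (-4)(1−p) = 14p − 4.
Setting these equal: −7p + 10 = 14p − 4 ⇒ −21p = -14 ⇒ p = 2/3, and the value is (-7)·(2/3) + 10 = 16/3.
For Player 2: with q = P(L), equating T's and B's payoffs gives −7q + 10 = 14q − 4 ⇒ q = 2/3.

1/3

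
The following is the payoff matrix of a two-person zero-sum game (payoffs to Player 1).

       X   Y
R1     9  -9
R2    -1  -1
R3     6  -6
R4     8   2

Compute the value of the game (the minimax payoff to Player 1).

Row minima: R1 → -9, R2 → -1, R3 → -6, R4 → 2; maximin = 2.
Column maxima: X → 9, Y → 2; minimax = 2.
Since maximin = minimax = 2, there is a saddle point and the value is 2.

2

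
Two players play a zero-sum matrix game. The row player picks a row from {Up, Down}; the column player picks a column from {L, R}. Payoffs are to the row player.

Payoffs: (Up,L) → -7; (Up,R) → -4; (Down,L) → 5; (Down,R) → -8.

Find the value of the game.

Row minima: Up → -7, Down → -8; maximin = -7.
Column maxima: L → 5, R → -4; minimax = -4.
-7 ≠ -4, so there is no saddle point; optimal play is mixed.
Let the row player play Up with probability p. Expected payoff against L: (-7)p + 5(1−p) = −12p + 5; against R: (-4)p + (-8)(1−p) = 4p − 8.
Setting these equal: −12p + 5 = 4p − 8 ⇒ −16p = -13 ⇒ p = 13/16, and the value is (-12)·(13/16) + 5 = -19/4.
For the column player: with q = P(L), equating Up's and Down's payoffs gives −3q − 4 = 13q − 8 ⇒ q = 1/4.

-19/4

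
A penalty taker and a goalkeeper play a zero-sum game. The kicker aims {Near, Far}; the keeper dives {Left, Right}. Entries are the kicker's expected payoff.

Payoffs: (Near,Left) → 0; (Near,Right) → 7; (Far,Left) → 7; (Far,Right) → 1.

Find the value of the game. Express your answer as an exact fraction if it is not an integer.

49/13

Row minima: Near → 0, Far → 1; maximin = 1.
Column maxima: Left → 7, Right → 7; minimax = 7.
1 ≠ 7, so there is no saddle point; optimal play is mixed.
Let the kicker play Near with probability p. Expected payoff against Left: 0p + 7(1−p) = −7p + 7; against Right: 7p + 1(1−p) = 6p + 1.
Setting these equal: −7p + 7 = 6p + 1 ⇒ −13p = -6 ⇒ p = 6/13, and the value is (-7)·(6/13) + 7 = 49/13.
For the keeper: with q = P(Left), equating Near's and Far's payoffs gives −7q + 7 = 6q + 1 ⇒ q = 6/13.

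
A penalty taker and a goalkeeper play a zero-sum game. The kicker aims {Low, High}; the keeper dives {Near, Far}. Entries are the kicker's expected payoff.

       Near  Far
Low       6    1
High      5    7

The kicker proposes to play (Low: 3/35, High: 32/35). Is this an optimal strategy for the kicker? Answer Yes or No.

Against Near this mix gives (3/35)·6 + (32/35)·5 = 178/35.
Against Far this mix gives (3/35)·1 + (32/35)·7 = 227/35.
The keeper will play Near, holding the kicker to 178/35. Shifting weight toward the row that does better against Near would raise this floor (the equalizing mix achieves 37/7 against both Near and Far), so the proposed strategy is not optimal.

No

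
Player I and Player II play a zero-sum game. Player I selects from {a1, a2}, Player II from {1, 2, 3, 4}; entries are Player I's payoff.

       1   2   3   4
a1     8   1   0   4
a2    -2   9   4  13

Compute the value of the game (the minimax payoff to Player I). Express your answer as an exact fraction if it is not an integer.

Row minima: a1 → 0, a2 → -2; maximin = 0.
Column maxima: 1 → 8, 2 → 9, 3 → 4, 4 → 13; minimax = 4.
0 ≠ 4, so there is no saddle point; optimal play is mixed.
2 is strictly dominated by 3 (it gives Player I strictly more in every row), so Player II never plays it.
4 is strictly dominated by 3 (it gives Player I strictly more in every row), so Player II never plays it.
On the remaining 2×2 (a1, a2 vs 1, 3):
Let Player I play a1 with probability p. Expected payoff against 1: 8p + (-2)(1−p) = 10p − 2; against 3: 0p + 4(1−p) = −4p + 4.
Setting these equal: 10p − 2 = −4p + 4 ⇒ 14p = 6 ⇒ p = 3/7, and the value is (10)·(3/7) − 2 = 16/7.
For Player II: with q = P(1), equating a1's and a2's payoffs gives 8q = −6q + 4 ⇒ q = 2/7.

16/7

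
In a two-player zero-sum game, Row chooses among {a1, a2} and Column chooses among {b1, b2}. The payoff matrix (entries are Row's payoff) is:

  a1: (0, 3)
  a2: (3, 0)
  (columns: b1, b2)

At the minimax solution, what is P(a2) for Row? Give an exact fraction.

Row minima: a1 → 0, a2 → 0; maximin = 0.
Column maxima: b1 → 3, b2 → 3; minimax = 3.
0 ≠ 3, so there is no saddle point; optimal play is mixed.
Let Row play a1 with probability p. Expected payoff against b1: 0p + 3(1−p) = −3p + 3; against b2: 3p + 0(1−p) = 3p.
Setting these equal: −3p + 3 = 3p ⇒ −6p = -3 ⇒ p = 1/2, and the value is (-3)·(1/2) + 3 = 3/2.
For Column: with q = P(b1), equating a1's and a2's payoffs gives −3q + 3 = 3q ⇒ q = 1/2.

1/2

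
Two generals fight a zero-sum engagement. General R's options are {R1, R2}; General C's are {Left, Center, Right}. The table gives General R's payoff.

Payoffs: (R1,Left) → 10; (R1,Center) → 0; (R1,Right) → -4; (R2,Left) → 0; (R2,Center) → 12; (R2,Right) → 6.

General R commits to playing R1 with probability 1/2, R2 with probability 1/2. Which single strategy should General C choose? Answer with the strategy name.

If General C plays Left, General R's expected payoff is (1/2)·10 + (1/2)·0 = 5.
If General C plays Center, General R's expected payoff is (1/2)·0 + (1/2)·12 = 6.
If General C plays Right, General R's expected payoff is (1/2)·(-4) + (1/2)·6 = 1.
General C minimizes General R's payoff; the smallest is 1, so the best response is Right.

Right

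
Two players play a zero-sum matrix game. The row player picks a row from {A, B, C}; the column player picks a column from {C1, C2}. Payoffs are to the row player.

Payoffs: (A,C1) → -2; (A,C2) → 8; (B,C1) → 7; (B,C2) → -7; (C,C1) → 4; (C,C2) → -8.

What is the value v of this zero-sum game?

Row minima: A → -2, B → -7, C → -8; maximin = -2.
Column maxima: C1 → 7, C2 → 8; minimax = 7.
-2 ≠ 7, so there is no saddle point; optimal play is mixed.
C is strictly dominated by B, so the row player never plays it.
On the remaining 2×2 (A, B vs C1, C2):
Let the row player play A with probability p. Expected payoff against C1: (-2)p + 7(1−p) = −9p + 7; against C2: 8p + (-7)(1−p) = 15p − 7.
Setting these equal: −9p + 7 = 15p − 7 ⇒ −24p = -14 ⇒ p = 7/12, and the value is (-9)·(7/12) + 7 = 7/4.
For the column player: with q = P(C1), equating A's and B's payoffs gives −10q + 8 = 14q − 7 ⇒ q = 5/8.

7/4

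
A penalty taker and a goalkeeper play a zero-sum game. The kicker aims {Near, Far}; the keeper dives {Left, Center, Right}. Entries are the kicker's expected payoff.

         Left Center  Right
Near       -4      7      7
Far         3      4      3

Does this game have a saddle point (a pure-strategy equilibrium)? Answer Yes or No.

Row minima: Near → -4, Far → 3; maximin = 3.
Column maxima: Left → 3, Center → 7, Right → 7; minimax = 3.
maximin = minimax = 3, so a saddle point exists.

Yes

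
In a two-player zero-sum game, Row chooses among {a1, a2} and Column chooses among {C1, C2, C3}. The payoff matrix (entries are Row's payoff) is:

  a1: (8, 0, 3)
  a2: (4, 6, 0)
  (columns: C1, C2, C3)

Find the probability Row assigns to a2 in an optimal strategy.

Row minima: a1 → 0, a2 → 0; maximin = 0.
Column maxima: C1 → 8, C2 → 6, C3 → 3; minimax = 3.
0 ≠ 3, so there is no saddle point; optimal play is mixed.
C1 is strictly dominated by C3 (it gives Row strictly more in every row), so Column never plays it.
On the remaining 2×2 (a1, a2 vs C2, C3):
Let Row play a1 with probability p. Expected payoff against C2: 0p + 6(1−p) = −6p + 6; against C3: 3p + 0(1−p) = 3p.
Setting these equal: −6p + 6 = 3p ⇒ −9p = -6 ⇒ p = 2/3, and the value is (-6)·(2/3) + 6 = 2.
For Column: with q = P(C2), equating a1's and a2's payoffs gives −3q + 3 = 6q ⇒ q = 1/3.

1/3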